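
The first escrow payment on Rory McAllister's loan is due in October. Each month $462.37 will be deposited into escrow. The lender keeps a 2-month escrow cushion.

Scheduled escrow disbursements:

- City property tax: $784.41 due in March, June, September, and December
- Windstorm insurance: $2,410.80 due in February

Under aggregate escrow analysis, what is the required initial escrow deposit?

Cushion = 2 × $462.37 = $924.74
Trial balance (start $0, +$462.37 each month, − disbursements):
  Oct: +$462.37 → $462.37
  Nov: +$462.37 → $924.74
  Dec: +$462.37 − $784.41 → $602.70
  Jan: +$462.37 → $1,065.07
  Feb: +$462.37 − $2,410.80 → -$883.36
  Mar: +$462.37 − $784.41 → -$1,205.40
  Apr: +$462.37 → -$743.03
  May: +$462.37 → -$280.66
  Jun: +$462.37 − $784.41 → -$602.70
  Jul: +$462.37 → -$140.33
  Aug: +$462.37 → $322.04
  Sep: +$462.37 − $784.41 → $0.00
Lowest trial balance = -$1,205.40 (Mar)
Initial deposit = cushion − low point = $924.74 − (-$1,205.40) = $2,130.14

$2,130.14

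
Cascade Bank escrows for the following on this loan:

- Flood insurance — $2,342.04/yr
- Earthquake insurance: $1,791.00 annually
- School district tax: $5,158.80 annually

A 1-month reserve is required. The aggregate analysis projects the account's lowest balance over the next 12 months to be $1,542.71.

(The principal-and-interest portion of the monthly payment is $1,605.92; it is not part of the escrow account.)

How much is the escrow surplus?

$768.39

Flood insurance — $2,342.04 annually
Earthquake insurance — $1,791.00 annually
School district tax — $5,158.80 annually
Annual escrow total = $9,291.84
Base monthly escrow = $9,291.84 / 12 = $774.32
Cushion = 1 × $774.32 = $774.32
Excess over cushion: $1,542.71 − $774.32 = $768.39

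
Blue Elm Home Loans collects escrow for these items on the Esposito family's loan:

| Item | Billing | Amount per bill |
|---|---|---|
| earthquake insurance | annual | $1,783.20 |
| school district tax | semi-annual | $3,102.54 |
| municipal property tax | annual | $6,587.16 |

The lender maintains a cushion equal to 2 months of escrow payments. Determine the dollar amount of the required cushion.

$2,429.24

Earthquake insurance = $1,783.20/yr
School district tax = $3,102.54 × 2 = $6,205.08/yr
Municipal property tax = $6,587.16/yr
Yearly total = $1,783.20 + $6,205.08 + $6,587.16 = $14,575.44
Monthly = $14,575.44 / 12 = $1,214.62
Reserve = 2 × $1,214.62 = $2,429.24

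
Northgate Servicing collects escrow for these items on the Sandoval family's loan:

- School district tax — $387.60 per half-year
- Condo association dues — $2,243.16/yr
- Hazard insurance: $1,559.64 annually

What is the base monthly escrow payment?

School district tax: $387.60 × 2 = $775.20/yr
Condo association dues: $2,243.16/yr
Hazard insurance: $1,559.64/yr
Combined annual = $4,578.00
Base monthly escrow = $4,578.00 ÷ 12 = $381.50

$381.50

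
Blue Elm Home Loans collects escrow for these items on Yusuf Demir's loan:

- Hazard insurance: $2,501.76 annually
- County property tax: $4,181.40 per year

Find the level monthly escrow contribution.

$556.93

Hazard insurance: $2,501.76
County property tax: $4,181.40
Combined annual = $2,501.76 + $4,181.40 = $6,683.16
Monthly escrow = $6,683.16 ÷ 12 = $556.93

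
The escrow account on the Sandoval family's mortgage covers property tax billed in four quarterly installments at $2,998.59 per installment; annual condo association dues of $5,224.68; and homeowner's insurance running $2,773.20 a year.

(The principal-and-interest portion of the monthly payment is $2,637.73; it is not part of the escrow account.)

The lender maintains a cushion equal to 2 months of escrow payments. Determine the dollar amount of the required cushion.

Property tax — $2,998.59 × 4 = $11,994.36 annually
Condo association dues — $5,224.68 annually
Homeowner's insurance — $2,773.20 annually
Total per year = $11,994.36 + $5,224.68 + $2,773.20 = $19,992.24
Per month = $19,992.24 / 12 = $1,666.02
Cushion = 2 × $1,666.02 = $3,332.04

$3,332.04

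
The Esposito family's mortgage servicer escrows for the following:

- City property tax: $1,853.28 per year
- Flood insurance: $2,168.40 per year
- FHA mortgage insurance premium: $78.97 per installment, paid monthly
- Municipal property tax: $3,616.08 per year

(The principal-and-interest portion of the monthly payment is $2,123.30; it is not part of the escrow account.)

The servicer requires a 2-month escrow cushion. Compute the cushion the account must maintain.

$1,430.90

City property tax: $1,853.28 annually
Flood insurance: $2,168.40 annually
FHA mortgage insurance premium: $78.97 × 12 = $947.64 annually
Municipal property tax: $3,616.08 annually
Combined annual = $1,853.28 + $2,168.40 + $947.64 + $3,616.08 = $8,585.40
Base monthly escrow = $8,585.40 / 12 = $715.45
Reserve = 2 × $715.45 = $1,430.90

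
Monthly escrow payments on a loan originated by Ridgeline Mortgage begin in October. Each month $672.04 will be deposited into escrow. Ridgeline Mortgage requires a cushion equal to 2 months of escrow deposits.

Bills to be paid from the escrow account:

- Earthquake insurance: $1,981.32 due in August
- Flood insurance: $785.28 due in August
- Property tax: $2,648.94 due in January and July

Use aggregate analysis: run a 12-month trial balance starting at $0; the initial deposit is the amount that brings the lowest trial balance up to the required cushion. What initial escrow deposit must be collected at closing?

Cushion = 2 × $672.04 = $1,344.08
Trial balance (start $0, +$672.04 each month, − disbursements):
  Oct: +$672.04 → $672.04
  Nov: +$672.04 → $1,344.08
  Dec: +$672.04 → $2,016.12
  Jan: +$672.04 − $2,648.94 → $39.22
  Feb: +$672.04 → $711.26
  Mar: +$672.04 → $1,383.30
  Apr: +$672.04 → $2,055.34
  May: +$672.04 → $2,727.38
  Jun: +$672.04 → $3,399.42
  Jul: +$672.04 − $2,648.94 → $1,422.52
  Aug: +$672.04 − $2,766.60 → -$672.04
  Sep: +$672.04 → $0.00
Lowest trial balance = -$672.04 (Aug)
Initial deposit = cushion − low point = $1,344.08 − (-$672.04) = $2,016.12

$2,016.12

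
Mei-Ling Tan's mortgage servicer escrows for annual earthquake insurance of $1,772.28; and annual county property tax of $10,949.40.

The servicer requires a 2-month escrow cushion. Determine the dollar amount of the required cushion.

Earthquake insurance = $1,772.28/yr
County property tax = $10,949.40/yr
Combined annual = $12,721.68
Monthly escrow = $12,721.68 / 12 = $1,060.14
Cushion = 2 × $1,060.14 = $2,120.28

$2,120.28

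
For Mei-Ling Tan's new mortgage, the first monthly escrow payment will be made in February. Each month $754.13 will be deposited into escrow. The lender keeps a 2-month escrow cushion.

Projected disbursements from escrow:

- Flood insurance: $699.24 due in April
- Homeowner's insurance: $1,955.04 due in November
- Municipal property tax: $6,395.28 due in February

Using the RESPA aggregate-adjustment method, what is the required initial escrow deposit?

Cushion = 2 × $754.13 = $1,508.26
Trial balance (start $0, +$754.13 each month, − disbursements):
  Feb: +$754.13 − $6,395.28 → -$5,641.15
  Mar: +$754.13 → -$4,887.02
  Apr: +$754.13 − $699.24 → -$4,832.13
  May: +$754.13 → -$4,078.00
  Jun: +$754.13 → -$3,323.87
  Jul: +$754.13 → -$2,569.74
  Aug: +$754.13 → -$1,815.61
  Sep: +$754.13 → -$1,061.48
  Oct: +$754.13 → -$307.35
  Nov: +$754.13 − $1,955.04 → -$1,508.26
  Dec: +$754.13 → -$754.13
  Jan: +$754.13 → $0.00
Lowest trial balance = -$5,641.15 (Feb)
Initial deposit = cushion − low point = $1,508.26 − (-$5,641.15) = $7,149.41

$7,149.41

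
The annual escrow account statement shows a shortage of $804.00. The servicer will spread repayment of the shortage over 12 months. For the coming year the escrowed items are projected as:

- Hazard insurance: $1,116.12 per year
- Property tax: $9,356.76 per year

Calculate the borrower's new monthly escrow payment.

$939.74

Hazard insurance: $1,116.12 per year
Property tax: $9,356.76 per year
Combined annual = $1,116.12 + $9,356.76 = $10,472.88
Monthly escrow = $10,472.88 / 12 = $872.74
Shortage spread = $804.00 / 12 = $67.00/mo
New monthly escrow = $872.74 + $67.00 = $939.74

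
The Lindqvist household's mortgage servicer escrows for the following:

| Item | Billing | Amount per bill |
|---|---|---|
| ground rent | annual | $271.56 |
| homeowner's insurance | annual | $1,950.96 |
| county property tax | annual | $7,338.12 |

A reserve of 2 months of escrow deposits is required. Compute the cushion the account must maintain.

$1,593.44

Ground rent = $271.56 per year
Homeowner's insurance = $1,950.96 per year
County property tax = $7,338.12 per year
Yearly total = $271.56 + $1,950.96 + $7,338.12 = $9,560.64
Base monthly escrow = $9,560.64 ÷ 12 = $796.72
Required cushion = 2 × $796.72 = $1,593.44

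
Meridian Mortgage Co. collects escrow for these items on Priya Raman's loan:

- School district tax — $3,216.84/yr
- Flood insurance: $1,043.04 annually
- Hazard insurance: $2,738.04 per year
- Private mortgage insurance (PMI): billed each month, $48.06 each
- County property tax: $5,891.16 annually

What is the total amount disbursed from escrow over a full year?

School district tax: $3,216.84
Flood insurance: $1,043.04
Hazard insurance: $2,738.04
Private mortgage insurance (PMI): $48.06 × 12 = $576.72
County property tax: $5,891.16
Total annual escrow = $3,216.84 + $1,043.04 + $2,738.04 + $576.72 + $5,891.16 = $13,465.80

$13,465.80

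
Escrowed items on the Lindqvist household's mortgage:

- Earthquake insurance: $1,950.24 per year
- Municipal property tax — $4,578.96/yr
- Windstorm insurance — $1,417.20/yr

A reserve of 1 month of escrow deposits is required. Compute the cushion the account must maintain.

$662.20

Earthquake insurance: $1,950.24 per year
Municipal property tax: $4,578.96 per year
Windstorm insurance: $1,417.20 per year
Combined annual = $7,946.40
Monthly = $7,946.40 / 12 = $662.20
Reserve = 1 × $662.20 = $662.20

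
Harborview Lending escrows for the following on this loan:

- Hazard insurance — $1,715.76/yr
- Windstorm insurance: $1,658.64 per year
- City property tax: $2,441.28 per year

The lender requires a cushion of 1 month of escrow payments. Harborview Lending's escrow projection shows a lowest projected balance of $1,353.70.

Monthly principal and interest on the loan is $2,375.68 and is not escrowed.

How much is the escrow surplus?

$869.06

Hazard insurance = $1,715.76/yr
Windstorm insurance = $1,658.64/yr
City property tax = $2,441.28/yr
Total per year = $5,815.68
Monthly escrow = $5,815.68 / 12 = $484.64
Required reserve = 1 × $484.64 = $484.64
Excess over cushion: $1,353.70 − $484.64 = $869.06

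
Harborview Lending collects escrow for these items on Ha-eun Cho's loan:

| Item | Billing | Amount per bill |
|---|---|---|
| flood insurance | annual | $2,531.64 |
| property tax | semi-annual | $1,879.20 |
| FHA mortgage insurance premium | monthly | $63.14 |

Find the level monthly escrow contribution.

Flood insurance — $2,531.64
Property tax — $1,879.20 × 2 = $3,758.40
FHA mortgage insurance premium — $63.14 × 12 = $757.68
Annual escrow total = $2,531.64 + $3,758.40 + $757.68 = $7,047.72
Base monthly escrow = $7,047.72 ÷ 12 = $587.31

$587.31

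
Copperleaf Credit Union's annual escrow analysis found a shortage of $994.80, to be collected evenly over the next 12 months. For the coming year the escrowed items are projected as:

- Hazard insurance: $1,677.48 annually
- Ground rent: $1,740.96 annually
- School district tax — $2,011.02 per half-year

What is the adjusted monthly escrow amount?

$702.94

Hazard insurance = $1,677.48 annually
Ground rent = $1,740.96 annually
School district tax = $2,011.02 × 2 = $4,022.04 annually
Total annual escrow = $7,440.48
Monthly escrow = $7,440.48 ÷ 12 = $620.04
Shortage spread = $994.80 ÷ 12 = $82.90/mo
New monthly escrow = $620.04 + $82.90 = $702.94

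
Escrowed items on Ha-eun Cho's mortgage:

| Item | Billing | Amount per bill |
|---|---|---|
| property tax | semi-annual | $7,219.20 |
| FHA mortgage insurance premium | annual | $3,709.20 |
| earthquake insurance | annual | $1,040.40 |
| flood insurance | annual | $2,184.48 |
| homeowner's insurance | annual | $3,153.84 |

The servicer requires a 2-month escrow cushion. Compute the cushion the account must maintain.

$4,087.72

Property tax = $7,219.20 × 2 = $14,438.40/yr
FHA mortgage insurance premium = $3,709.20/yr
Earthquake insurance = $1,040.40/yr
Flood insurance = $2,184.48/yr
Homeowner's insurance = $3,153.84/yr
Annual escrow total = $14,438.40 + $3,709.20 + $1,040.40 + $2,184.48 + $3,153.84 = $24,526.32
Monthly escrow = $24,526.32 ÷ 12 = $2,043.86
Reserve = 2 × $2,043.86 = $4,087.72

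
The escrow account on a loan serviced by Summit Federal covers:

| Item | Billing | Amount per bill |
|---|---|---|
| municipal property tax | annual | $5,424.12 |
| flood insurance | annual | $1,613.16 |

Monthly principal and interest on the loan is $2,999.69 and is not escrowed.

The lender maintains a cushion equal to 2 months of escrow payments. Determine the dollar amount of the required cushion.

Municipal property tax — $5,424.12/yr
Flood insurance — $1,613.16/yr
Annual escrow total = $7,037.28
Monthly escrow = $7,037.28 / 12 = $586.44
Cushion = 2 × $586.44 = $1,172.88

$1,172.88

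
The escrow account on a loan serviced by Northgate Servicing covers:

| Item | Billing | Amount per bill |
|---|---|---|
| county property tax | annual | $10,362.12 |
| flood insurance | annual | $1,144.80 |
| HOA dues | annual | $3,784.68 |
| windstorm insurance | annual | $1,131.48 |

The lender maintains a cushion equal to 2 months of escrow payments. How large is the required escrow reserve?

$2,737.18

County property tax: $10,362.12 annually
Flood insurance: $1,144.80 annually
HOA dues: $3,784.68 annually
Windstorm insurance: $1,131.48 annually
Combined annual = $10,362.12 + $1,144.80 + $3,784.68 + $1,131.48 = $16,423.08
Base monthly escrow = $16,423.08 / 12 = $1,368.59
Cushion = 2 × $1,368.59 = $2,737.18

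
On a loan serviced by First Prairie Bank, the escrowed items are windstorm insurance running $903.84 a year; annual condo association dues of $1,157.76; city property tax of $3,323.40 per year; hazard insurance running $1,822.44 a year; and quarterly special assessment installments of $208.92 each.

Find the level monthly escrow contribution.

$670.26

Windstorm insurance = $903.84 per year
Condo association dues = $1,157.76 per year
City property tax = $3,323.40 per year
Hazard insurance = $1,822.44 per year
Special assessment = $208.92 × 4 = $835.68 per year
Total per year = $903.84 + $1,157.76 + $3,323.40 + $1,822.44 + $835.68 = $8,043.12
Monthly escrow = $8,043.12 / 12 = $670.26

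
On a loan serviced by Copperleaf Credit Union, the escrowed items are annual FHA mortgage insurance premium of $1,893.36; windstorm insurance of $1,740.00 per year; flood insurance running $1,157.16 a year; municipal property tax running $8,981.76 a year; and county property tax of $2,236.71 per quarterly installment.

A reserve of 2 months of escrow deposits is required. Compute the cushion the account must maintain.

FHA mortgage insurance premium — $1,893.36/yr
Windstorm insurance — $1,740.00/yr
Flood insurance — $1,157.16/yr
Municipal property tax — $8,981.76/yr
County property tax — $2,236.71 × 4 = $8,946.84/yr
Combined annual = $22,719.12
Monthly escrow = $22,719.12 / 12 = $1,893.26
Cushion = 2 × $1,893.26 = $3,786.52

$3,786.52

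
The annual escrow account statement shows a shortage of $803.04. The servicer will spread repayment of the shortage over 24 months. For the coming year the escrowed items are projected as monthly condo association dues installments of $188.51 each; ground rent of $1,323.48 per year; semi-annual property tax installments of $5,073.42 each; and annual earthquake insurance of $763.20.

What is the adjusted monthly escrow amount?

Condo association dues — $188.51 × 12 = $2,262.12 per year
Ground rent — $1,323.48 per year
Property tax — $5,073.42 × 2 = $10,146.84 per year
Earthquake insurance — $763.20 per year
Total per year = $2,262.12 + $1,323.48 + $10,146.84 + $763.20 = $14,495.64
Monthly escrow = $14,495.64 / 12 = $1,207.97
Monthly shortage recovery: $803.04 / 24 = $33.46
New monthly escrow = $1,207.97 + $33.46 = $1,241.43

$1,241.43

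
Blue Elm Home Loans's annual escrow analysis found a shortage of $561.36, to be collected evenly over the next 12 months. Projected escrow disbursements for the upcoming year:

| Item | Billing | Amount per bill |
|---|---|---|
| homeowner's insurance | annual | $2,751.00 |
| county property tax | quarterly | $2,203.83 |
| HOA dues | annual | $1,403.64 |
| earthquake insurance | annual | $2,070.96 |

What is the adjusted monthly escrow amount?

$1,300.19

Homeowner's insurance — $2,751.00/yr
County property tax — $2,203.83 × 4 = $8,815.32/yr
HOA dues — $1,403.64/yr
Earthquake insurance — $2,070.96/yr
Annual escrow total = $15,040.92
Monthly = $15,040.92 ÷ 12 = $1,253.41
Shortage spread = $561.36 / 12 = $46.78/mo
New monthly escrow = $1,253.41 + $46.78 = $1,300.19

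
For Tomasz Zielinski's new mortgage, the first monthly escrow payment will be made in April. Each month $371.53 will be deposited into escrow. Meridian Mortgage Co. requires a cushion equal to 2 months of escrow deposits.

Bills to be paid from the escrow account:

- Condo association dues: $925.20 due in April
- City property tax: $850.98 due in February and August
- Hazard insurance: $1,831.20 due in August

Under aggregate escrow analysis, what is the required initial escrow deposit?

$2,492.79

Cushion = 2 × $371.53 = $743.06
Trial balance (start $0, +$371.53 each month, − disbursements):
  Apr: +$371.53 − $925.20 → -$553.67
  May: +$371.53 → -$182.14
  Jun: +$371.53 → $189.39
  Jul: +$371.53 → $560.92
  Aug: +$371.53 − $2,682.18 → -$1,749.73
  Sep: +$371.53 → -$1,378.20
  Oct: +$371.53 → -$1,006.67
  Nov: +$371.53 → -$635.14
  Dec: +$371.53 → -$263.61
  Jan: +$371.53 → $107.92
  Feb: +$371.53 − $850.98 → -$371.53
  Mar: +$371.53 → $0.00
Lowest trial balance = -$1,749.73 (Aug)
Initial deposit = cushion − low point = $743.06 − (-$1,749.73) = $2,492.79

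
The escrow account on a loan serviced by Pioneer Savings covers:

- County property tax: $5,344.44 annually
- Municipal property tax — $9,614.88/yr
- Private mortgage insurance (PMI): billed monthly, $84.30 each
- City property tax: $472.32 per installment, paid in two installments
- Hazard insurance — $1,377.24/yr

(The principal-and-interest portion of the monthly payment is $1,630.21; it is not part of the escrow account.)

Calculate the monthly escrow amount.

$1,524.40

County property tax = $5,344.44/yr
Municipal property tax = $9,614.88/yr
Private mortgage insurance (PMI) = $84.30 × 12 = $1,011.60/yr
City property tax = $472.32 × 2 = $944.64/yr
Hazard insurance = $1,377.24/yr
Annual escrow total = $5,344.44 + $9,614.88 + $1,011.60 + $944.64 + $1,377.24 = $18,292.80
Base monthly escrow = $18,292.80 ÷ 12 = $1,524.40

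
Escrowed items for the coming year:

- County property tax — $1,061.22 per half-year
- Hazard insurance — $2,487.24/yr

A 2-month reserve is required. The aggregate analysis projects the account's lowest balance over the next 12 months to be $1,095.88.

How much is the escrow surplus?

$327.60

County property tax: $1,061.22 × 2 = $2,122.44 annually
Hazard insurance: $2,487.24 annually
Combined annual = $2,122.44 + $2,487.24 = $4,609.68
Monthly escrow = $4,609.68 ÷ 12 = $384.14
Required cushion = 2 × $384.14 = $768.28
Excess over cushion: $1,095.88 − $768.28 = $327.60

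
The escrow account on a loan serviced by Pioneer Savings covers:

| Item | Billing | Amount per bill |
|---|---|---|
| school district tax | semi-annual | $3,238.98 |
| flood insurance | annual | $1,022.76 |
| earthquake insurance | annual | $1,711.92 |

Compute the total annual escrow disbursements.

School district tax = $3,238.98 × 2 = $6,477.96/yr
Flood insurance = $1,022.76/yr
Earthquake insurance = $1,711.92/yr
Yearly total = $9,212.64

$9,212.64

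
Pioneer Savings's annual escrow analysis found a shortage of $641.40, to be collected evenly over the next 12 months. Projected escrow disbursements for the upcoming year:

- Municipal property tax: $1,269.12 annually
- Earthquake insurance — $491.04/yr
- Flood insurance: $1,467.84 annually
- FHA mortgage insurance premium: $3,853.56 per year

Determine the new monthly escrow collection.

$643.58

Municipal property tax — $1,269.12 annually
Earthquake insurance — $491.04 annually
Flood insurance — $1,467.84 annually
FHA mortgage insurance premium — $3,853.56 annually
Total annual escrow = $1,269.12 + $491.04 + $1,467.84 + $3,853.56 = $7,081.56
Monthly = $7,081.56 ÷ 12 = $590.13
Monthly shortage recovery: $641.40 / 12 = $53.45
New monthly escrow = $590.13 + $53.45 = $643.58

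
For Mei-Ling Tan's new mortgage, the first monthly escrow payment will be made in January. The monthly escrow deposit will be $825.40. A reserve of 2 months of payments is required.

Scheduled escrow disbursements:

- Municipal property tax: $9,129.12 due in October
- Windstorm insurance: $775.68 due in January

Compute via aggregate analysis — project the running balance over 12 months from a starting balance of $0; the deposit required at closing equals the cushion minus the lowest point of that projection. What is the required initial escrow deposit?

Cushion = 2 × $825.40 = $1,650.80
Trial balance (start $0, +$825.40 each month, − disbursements):
  Jan: +$825.40 − $775.68 → $49.72
  Feb: +$825.40 → $875.12
  Mar: +$825.40 → $1,700.52
  Apr: +$825.40 → $2,525.92
  May: +$825.40 → $3,351.32
  Jun: +$825.40 → $4,176.72
  Jul: +$825.40 → $5,002.12
  Aug: +$825.40 → $5,827.52
  Sep: +$825.40 → $6,652.92
  Oct: +$825.40 − $9,129.12 → -$1,650.80
  Nov: +$825.40 → -$825.40
  Dec: +$825.40 → $0.00
Lowest trial balance = -$1,650.80 (Oct)
Initial deposit = cushion − low point = $1,650.80 − (-$1,650.80) = $3,301.60

$3,301.60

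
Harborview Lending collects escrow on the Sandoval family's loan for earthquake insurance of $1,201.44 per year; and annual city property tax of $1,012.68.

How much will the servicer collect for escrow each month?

$184.51

Earthquake insurance — $1,201.44 annually
City property tax — $1,012.68 annually
Total annual escrow = $2,214.12
Base monthly escrow = $2,214.12 / 12 = $184.51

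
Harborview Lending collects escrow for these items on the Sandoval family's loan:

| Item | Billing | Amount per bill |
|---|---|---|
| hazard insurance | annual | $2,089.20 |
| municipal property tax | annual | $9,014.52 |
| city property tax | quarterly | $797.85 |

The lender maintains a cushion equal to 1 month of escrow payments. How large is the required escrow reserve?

$1,191.26

Hazard insurance: $2,089.20/yr
Municipal property tax: $9,014.52/yr
City property tax: $797.85 × 4 = $3,191.40/yr
Total annual escrow = $2,089.20 + $9,014.52 + $3,191.40 = $14,295.12
Monthly = $14,295.12 / 12 = $1,191.26
Cushion = 1 × $1,191.26 = $1,191.26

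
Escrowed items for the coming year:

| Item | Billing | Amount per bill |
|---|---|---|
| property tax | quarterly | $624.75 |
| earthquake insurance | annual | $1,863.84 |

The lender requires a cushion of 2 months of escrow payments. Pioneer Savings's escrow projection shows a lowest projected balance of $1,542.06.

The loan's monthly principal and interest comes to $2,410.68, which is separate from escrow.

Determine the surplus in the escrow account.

Property tax = $624.75 × 4 = $2,499.00/yr
Earthquake insurance = $1,863.84/yr
Yearly total = $4,362.84
Per month = $4,362.84 / 12 = $363.57
Required reserve = 2 × $363.57 = $727.14
Surplus = $1,542.06 − $727.14 = $814.92

$814.92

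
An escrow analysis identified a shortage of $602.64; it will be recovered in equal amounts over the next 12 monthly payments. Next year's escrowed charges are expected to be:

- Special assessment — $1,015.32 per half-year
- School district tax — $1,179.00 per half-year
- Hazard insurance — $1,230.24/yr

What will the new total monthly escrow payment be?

Special assessment = $1,015.32 × 2 = $2,030.64/yr
School district tax = $1,179.00 × 2 = $2,358.00/yr
Hazard insurance = $1,230.24/yr
Total annual escrow = $2,030.64 + $2,358.00 + $1,230.24 = $5,618.88
Monthly escrow = $5,618.88 / 12 = $468.24
Shortage per month = $602.64 / 12 = $50.22
New monthly escrow = $468.24 + $50.22 = $518.46

$518.46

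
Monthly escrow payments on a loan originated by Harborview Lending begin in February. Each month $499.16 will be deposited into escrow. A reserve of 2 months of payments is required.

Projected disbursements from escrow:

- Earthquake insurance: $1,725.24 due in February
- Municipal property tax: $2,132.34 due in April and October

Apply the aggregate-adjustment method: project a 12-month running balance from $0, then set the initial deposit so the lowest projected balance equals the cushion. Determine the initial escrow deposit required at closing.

Cushion = 2 × $499.16 = $998.32
Trial balance (start $0, +$499.16 each month, − disbursements):
  Feb: +$499.16 − $1,725.24 → -$1,226.08
  Mar: +$499.16 → -$726.92
  Apr: +$499.16 − $2,132.34 → -$2,360.10
  May: +$499.16 → -$1,860.94
  Jun: +$499.16 → -$1,361.78
  Jul: +$499.16 → -$862.62
  Aug: +$499.16 → -$363.46
  Sep: +$499.16 → $135.70
  Oct: +$499.16 − $2,132.34 → -$1,497.48
  Nov: +$499.16 → -$998.32
  Dec: +$499.16 → -$499.16
  Jan: +$499.16 → $0.00
Lowest trial balance = -$2,360.10 (Apr)
Initial deposit = cushion − low point = $998.32 − (-$2,360.10) = $3,358.42

$3,358.42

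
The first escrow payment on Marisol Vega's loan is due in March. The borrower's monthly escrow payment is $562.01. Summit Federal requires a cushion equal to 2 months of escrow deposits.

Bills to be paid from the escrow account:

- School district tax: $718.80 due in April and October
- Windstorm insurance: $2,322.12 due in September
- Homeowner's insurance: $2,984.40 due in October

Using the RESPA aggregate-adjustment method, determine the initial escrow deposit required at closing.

$3,372.06

Cushion = 2 × $562.01 = $1,124.02
Trial balance (start $0, +$562.01 each month, − disbursements):
  Mar: +$562.01 → $562.01
  Apr: +$562.01 − $718.80 → $405.22
  May: +$562.01 → $967.23
  Jun: +$562.01 → $1,529.24
  Jul: +$562.01 → $2,091.25
  Aug: +$562.01 → $2,653.26
  Sep: +$562.01 − $2,322.12 → $893.15
  Oct: +$562.01 − $3,703.20 → -$2,248.04
  Nov: +$562.01 → -$1,686.03
  Dec: +$562.01 → -$1,124.02
  Jan: +$562.01 → -$562.01
  Feb: +$562.01 → $0.00
Lowest trial balance = -$2,248.04 (Oct)
Initial deposit = cushion − low point = $1,124.02 − (-$2,248.04) = $3,372.06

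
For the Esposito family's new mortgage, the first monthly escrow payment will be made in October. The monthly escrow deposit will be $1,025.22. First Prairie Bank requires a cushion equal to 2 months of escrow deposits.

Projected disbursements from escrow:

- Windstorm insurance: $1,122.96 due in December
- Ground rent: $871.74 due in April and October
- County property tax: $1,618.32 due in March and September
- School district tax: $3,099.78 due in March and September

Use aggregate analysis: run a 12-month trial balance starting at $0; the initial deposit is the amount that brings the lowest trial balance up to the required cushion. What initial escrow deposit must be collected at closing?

Cushion = 2 × $1,025.22 = $2,050.44
Trial balance (start $0, +$1,025.22 each month, − disbursements):
  Oct: +$1,025.22 − $871.74 → $153.48
  Nov: +$1,025.22 → $1,178.70
  Dec: +$1,025.22 − $1,122.96 → $1,080.96
  Jan: +$1,025.22 → $2,106.18
  Feb: +$1,025.22 → $3,131.40
  Mar: +$1,025.22 − $4,718.10 → -$561.48
  Apr: +$1,025.22 − $871.74 → -$408.00
  May: +$1,025.22 → $617.22
  Jun: +$1,025.22 → $1,642.44
  Jul: +$1,025.22 → $2,667.66
  Aug: +$1,025.22 → $3,692.88
  Sep: +$1,025.22 − $4,718.10 → $0.00
Lowest trial balance = -$561.48 (Mar)
Initial deposit = cushion − low point = $2,050.44 − (-$561.48) = $2,611.92

$2,611.92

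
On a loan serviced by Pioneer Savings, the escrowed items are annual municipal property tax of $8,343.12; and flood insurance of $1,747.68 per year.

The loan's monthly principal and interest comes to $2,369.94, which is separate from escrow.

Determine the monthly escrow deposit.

Municipal property tax — $8,343.12
Flood insurance — $1,747.68
Combined annual = $8,343.12 + $1,747.68 = $10,090.80
Base monthly escrow = $10,090.80 / 12 = $840.90

$840.90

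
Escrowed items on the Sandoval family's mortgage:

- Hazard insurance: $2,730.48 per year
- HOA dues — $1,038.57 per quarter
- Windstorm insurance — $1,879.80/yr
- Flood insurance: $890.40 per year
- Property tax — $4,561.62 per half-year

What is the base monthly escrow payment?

$1,564.85

Hazard insurance: $2,730.48 per year
HOA dues: $1,038.57 × 4 = $4,154.28 per year
Windstorm insurance: $1,879.80 per year
Flood insurance: $890.40 per year
Property tax: $4,561.62 × 2 = $9,123.24 per year
Annual escrow total = $18,778.20
Per month = $18,778.20 ÷ 12 = $1,564.85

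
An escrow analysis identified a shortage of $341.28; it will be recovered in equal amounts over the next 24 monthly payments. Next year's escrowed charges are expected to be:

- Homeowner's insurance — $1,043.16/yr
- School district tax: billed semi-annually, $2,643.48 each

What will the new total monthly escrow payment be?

$541.73

Homeowner's insurance — $1,043.16 annually
School district tax — $2,643.48 × 2 = $5,286.96 annually
Yearly total = $1,043.16 + $5,286.96 = $6,330.12
Monthly escrow = $6,330.12 ÷ 12 = $527.51
Shortage spread = $341.28 / 24 = $14.22/mo
New monthly escrow = $527.51 + $14.22 = $541.73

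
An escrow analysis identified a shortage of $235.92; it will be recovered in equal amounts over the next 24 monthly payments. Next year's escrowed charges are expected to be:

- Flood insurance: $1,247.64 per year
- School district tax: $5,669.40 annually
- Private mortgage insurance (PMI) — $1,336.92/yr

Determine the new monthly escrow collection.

Flood insurance: $1,247.64 annually
School district tax: $5,669.40 annually
Private mortgage insurance (PMI): $1,336.92 annually
Combined annual = $8,253.96
Monthly escrow = $8,253.96 ÷ 12 = $687.83
Shortage per month = $235.92 ÷ 24 = $9.83
Adjusted monthly = $687.83 + $9.83 = $697.66

$697.66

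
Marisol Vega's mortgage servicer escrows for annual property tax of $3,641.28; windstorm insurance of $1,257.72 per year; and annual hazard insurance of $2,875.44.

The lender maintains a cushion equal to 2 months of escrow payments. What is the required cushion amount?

$1,295.74

Property tax: $3,641.28 per year
Windstorm insurance: $1,257.72 per year
Hazard insurance: $2,875.44 per year
Combined annual = $3,641.28 + $1,257.72 + $2,875.44 = $7,774.44
Monthly escrow = $7,774.44 ÷ 12 = $647.87
Reserve = 2 × $647.87 = $1,295.74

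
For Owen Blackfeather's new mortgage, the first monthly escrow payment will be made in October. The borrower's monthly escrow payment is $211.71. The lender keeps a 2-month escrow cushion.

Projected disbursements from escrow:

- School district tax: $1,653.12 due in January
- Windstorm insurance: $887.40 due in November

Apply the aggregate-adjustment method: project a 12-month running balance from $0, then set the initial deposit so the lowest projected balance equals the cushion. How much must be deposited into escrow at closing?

Cushion = 2 × $211.71 = $423.42
Trial balance (start $0, +$211.71 each month, − disbursements):
  Oct: +$211.71 → $211.71
  Nov: +$211.71 − $887.40 → -$463.98
  Dec: +$211.71 → -$252.27
  Jan: +$211.71 − $1,653.12 → -$1,693.68
  Feb: +$211.71 → -$1,481.97
  Mar: +$211.71 → -$1,270.26
  Apr: +$211.71 → -$1,058.55
  May: +$211.71 → -$846.84
  Jun: +$211.71 → -$635.13
  Jul: +$211.71 → -$423.42
  Aug: +$211.71 → -$211.71
  Sep: +$211.71 → $0.00
Lowest trial balance = -$1,693.68 (Jan)
Initial deposit = cushion − low point = $423.42 − (-$1,693.68) = $2,117.10

$2,117.10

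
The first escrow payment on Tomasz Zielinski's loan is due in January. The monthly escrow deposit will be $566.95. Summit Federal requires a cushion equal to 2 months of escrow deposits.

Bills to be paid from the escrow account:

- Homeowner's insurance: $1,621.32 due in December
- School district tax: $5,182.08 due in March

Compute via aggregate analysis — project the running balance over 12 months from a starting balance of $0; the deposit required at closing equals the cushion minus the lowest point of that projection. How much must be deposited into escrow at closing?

Cushion = 2 × $566.95 = $1,133.90
Trial balance (start $0, +$566.95 each month, − disbursements):
  Jan: +$566.95 → $566.95
  Feb: +$566.95 → $1,133.90
  Mar: +$566.95 − $5,182.08 → -$3,481.23
  Apr: +$566.95 → -$2,914.28
  May: +$566.95 → -$2,347.33
  Jun: +$566.95 → -$1,780.38
  Jul: +$566.95 → -$1,213.43
  Aug: +$566.95 → -$646.48
  Sep: +$566.95 → -$79.53
  Oct: +$566.95 → $487.42
  Nov: +$566.95 → $1,054.37
  Dec: +$566.95 − $1,621.32 → $0.00
Lowest trial balance = -$3,481.23 (Mar)
Initial deposit = cushion − low point = $1,133.90 − (-$3,481.23) = $4,615.13

$4,615.13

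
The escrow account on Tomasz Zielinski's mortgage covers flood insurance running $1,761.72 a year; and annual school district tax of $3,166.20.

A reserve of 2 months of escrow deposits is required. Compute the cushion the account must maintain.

Flood insurance = $1,761.72 per year
School district tax = $3,166.20 per year
Total per year = $1,761.72 + $3,166.20 = $4,927.92
Monthly = $4,927.92 ÷ 12 = $410.66
Cushion = 2 × $410.66 = $821.32

$821.32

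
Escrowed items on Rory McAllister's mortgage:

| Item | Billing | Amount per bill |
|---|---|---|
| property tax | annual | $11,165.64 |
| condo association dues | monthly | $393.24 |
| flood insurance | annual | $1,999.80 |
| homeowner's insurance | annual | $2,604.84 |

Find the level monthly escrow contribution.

Property tax: $11,165.64
Condo association dues: $393.24 × 12 = $4,718.88
Flood insurance: $1,999.80
Homeowner's insurance: $2,604.84
Annual escrow total = $20,489.16
Monthly = $20,489.16 ÷ 12 = $1,707.43

$1,707.43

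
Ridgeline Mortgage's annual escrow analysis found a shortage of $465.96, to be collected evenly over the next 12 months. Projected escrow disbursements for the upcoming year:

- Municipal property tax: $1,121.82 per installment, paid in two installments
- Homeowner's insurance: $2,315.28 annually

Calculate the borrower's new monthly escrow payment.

$418.74

Municipal property tax: $1,121.82 × 2 = $2,243.64/yr
Homeowner's insurance: $2,315.28/yr
Yearly total = $2,243.64 + $2,315.28 = $4,558.92
Monthly escrow = $4,558.92 / 12 = $379.91
Shortage spread = $465.96 / 12 = $38.83/mo
New monthly escrow = $379.91 + $38.83 = $418.74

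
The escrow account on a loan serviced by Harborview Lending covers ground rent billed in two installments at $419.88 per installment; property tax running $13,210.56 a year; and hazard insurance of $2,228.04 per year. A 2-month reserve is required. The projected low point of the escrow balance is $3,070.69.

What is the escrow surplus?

$357.63

Ground rent = $419.88 × 2 = $839.76
Property tax = $13,210.56
Hazard insurance = $2,228.04
Total annual escrow = $839.76 + $13,210.56 + $2,228.04 = $16,278.36
Base monthly escrow = $16,278.36 ÷ 12 = $1,356.53
Cushion = 2 × $1,356.53 = $2,713.06
Surplus = $3,070.69 − $2,713.06 = $357.63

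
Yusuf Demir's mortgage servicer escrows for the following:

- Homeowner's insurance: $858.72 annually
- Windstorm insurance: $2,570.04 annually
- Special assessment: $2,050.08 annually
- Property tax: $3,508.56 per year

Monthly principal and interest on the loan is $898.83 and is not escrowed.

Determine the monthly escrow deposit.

Homeowner's insurance: $858.72
Windstorm insurance: $2,570.04
Special assessment: $2,050.08
Property tax: $3,508.56
Annual escrow total = $858.72 + $2,570.04 + $2,050.08 + $3,508.56 = $8,987.40
Monthly escrow = $8,987.40 / 12 = $748.95

$748.95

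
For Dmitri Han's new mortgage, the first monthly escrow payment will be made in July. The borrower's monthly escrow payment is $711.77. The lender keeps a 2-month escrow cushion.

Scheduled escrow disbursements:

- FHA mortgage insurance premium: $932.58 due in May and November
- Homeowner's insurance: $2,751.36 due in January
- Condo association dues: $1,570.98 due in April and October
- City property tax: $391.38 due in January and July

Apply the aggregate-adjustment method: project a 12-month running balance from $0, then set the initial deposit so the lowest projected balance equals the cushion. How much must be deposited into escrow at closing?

$2,478.83

Cushion = 2 × $711.77 = $1,423.54
Trial balance (start $0, +$711.77 each month, − disbursements):
  Jul: +$711.77 − $391.38 → $320.39
  Aug: +$711.77 → $1,032.16
  Sep: +$711.77 → $1,743.93
  Oct: +$711.77 − $1,570.98 → $884.72
  Nov: +$711.77 − $932.58 → $663.91
  Dec: +$711.77 → $1,375.68
  Jan: +$711.77 − $3,142.74 → -$1,055.29
  Feb: +$711.77 → -$343.52
  Mar: +$711.77 → $368.25
  Apr: +$711.77 − $1,570.98 → -$490.96
  May: +$711.77 − $932.58 → -$711.77
  Jun: +$711.77 → $0.00
Lowest trial balance = -$1,055.29 (Jan)
Initial deposit = cushion − low point = $1,423.54 − (-$1,055.29) = $2,478.83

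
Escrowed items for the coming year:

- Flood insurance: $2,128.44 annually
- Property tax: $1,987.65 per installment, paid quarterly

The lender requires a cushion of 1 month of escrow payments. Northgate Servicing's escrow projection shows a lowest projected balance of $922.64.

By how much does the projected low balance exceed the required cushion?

Flood insurance — $2,128.44 per year
Property tax — $1,987.65 × 4 = $7,950.60 per year
Total per year = $2,128.44 + $7,950.60 = $10,079.04
Monthly = $10,079.04 ÷ 12 = $839.92
Required reserve = 1 × $839.92 = $839.92
Surplus = $922.64 − $839.92 = $82.72

$82.72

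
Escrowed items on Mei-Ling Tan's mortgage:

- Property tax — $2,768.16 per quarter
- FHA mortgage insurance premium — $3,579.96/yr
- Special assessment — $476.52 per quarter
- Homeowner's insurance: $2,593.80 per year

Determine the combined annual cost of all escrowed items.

$19,152.48

Property tax — $2,768.16 × 4 = $11,072.64 per year
FHA mortgage insurance premium — $3,579.96 per year
Special assessment — $476.52 × 4 = $1,906.08 per year
Homeowner's insurance — $2,593.80 per year
Annual escrow total = $19,152.48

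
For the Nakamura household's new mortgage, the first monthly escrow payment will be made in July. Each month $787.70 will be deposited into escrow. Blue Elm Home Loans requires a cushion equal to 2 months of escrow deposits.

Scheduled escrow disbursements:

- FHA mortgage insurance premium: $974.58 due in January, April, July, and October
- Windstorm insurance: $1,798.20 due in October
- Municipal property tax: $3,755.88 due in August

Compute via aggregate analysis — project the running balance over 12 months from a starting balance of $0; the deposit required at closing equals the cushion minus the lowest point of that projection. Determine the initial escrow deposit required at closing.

Cushion = 2 × $787.70 = $1,575.40
Trial balance (start $0, +$787.70 each month, − disbursements):
  Jul: +$787.70 − $974.58 → -$186.88
  Aug: +$787.70 − $3,755.88 → -$3,155.06
  Sep: +$787.70 → -$2,367.36
  Oct: +$787.70 − $2,772.78 → -$4,352.44
  Nov: +$787.70 → -$3,564.74
  Dec: +$787.70 → -$2,777.04
  Jan: +$787.70 − $974.58 → -$2,963.92
  Feb: +$787.70 → -$2,176.22
  Mar: +$787.70 → -$1,388.52
  Apr: +$787.70 − $974.58 → -$1,575.40
  May: +$787.70 → -$787.70
  Jun: +$787.70 → $0.00
Lowest trial balance = -$4,352.44 (Oct)
Initial deposit = cushion − low point = $1,575.40 − (-$4,352.44) = $5,927.84

$5,927.84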